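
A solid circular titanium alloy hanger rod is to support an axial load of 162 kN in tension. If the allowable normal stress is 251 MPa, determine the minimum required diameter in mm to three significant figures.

Required area A ≥ P/σ_allow = 162000/251 = 645.4 mm².
For a solid circular section, d ≥ √(4A/π) = 28.67 mm.

28.7 mm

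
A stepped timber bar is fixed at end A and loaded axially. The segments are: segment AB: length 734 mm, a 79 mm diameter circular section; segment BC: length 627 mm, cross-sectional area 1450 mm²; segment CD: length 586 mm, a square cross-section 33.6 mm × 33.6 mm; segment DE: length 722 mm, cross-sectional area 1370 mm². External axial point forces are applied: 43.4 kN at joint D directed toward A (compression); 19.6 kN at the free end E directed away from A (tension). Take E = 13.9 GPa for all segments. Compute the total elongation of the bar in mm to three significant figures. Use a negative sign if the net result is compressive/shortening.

Internal axial forces (sectioning from the free end, tension +): N_DE = 19.6 kN, N_CD = -23.8 kN, N_BC = -23.8 kN, N_AB = -23.8 kN.
A_AB = 4902 mm².
A_CD = 1129 mm².
δ_AB = -23800·734/(4902·13900) = -0.2564 mm
δ_BC = -23800·627/(1450·13900) = -0.7404 mm
δ_CD = -23800·586/(1129·13900) = -0.8888 mm
δ_DE = 19600·722/(1370·13900) = 0.7431 mm
δ = Σδ_i = -1.142 mm.

-1.14 mm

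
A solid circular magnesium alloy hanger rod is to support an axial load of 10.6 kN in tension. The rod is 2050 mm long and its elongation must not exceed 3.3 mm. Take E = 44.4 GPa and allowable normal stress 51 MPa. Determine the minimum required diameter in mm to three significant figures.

Required area A ≥ P/σ_allow = 10600/51 = 207.8 mm².
For a solid circular section, d ≥ √(4A/π) = 16.27 mm.
Elongation limit: A ≥ PL/(Eδ_allow) = 10600·2050/(44400·3.3) = 148.3 mm² ⇒ d ≥ 13.74 mm.
The stress limit governs.

16.3 mm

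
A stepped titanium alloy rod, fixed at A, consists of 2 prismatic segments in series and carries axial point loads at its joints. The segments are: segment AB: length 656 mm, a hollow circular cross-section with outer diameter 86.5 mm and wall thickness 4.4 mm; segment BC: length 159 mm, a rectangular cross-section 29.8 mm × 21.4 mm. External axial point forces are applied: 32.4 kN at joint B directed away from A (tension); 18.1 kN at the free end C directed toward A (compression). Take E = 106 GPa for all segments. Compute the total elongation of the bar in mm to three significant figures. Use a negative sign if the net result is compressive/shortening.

0.0354 mm

Internal axial forces (sectioning from the free end, tension +): N_BC = -18.1 kN, N_AB = 14.3 kN.
A_AB = 1135 mm².
A_BC = 637.7 mm².
δ_AB = 14300·656/(1135·106000) = 0.07798 mm
δ_BC = -18100·159/(637.7·106000) = -0.04257 mm
δ = Σδ_i = 0.03541 mm.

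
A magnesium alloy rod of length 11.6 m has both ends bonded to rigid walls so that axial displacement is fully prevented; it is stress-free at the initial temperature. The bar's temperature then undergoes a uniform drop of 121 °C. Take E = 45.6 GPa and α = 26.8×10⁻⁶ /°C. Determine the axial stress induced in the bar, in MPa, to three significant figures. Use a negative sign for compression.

148 MPa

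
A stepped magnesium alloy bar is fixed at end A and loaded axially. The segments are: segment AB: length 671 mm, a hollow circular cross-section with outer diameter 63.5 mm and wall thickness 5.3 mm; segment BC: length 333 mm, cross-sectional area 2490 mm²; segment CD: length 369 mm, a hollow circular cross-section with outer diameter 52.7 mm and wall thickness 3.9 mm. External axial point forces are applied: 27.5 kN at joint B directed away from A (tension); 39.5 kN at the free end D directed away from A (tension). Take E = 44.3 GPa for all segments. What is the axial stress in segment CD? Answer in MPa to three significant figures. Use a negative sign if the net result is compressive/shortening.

66.1 MPa

Internal axial forces (sectioning from the free end, tension +): N_CD = 39.5 kN, N_BC = 39.5 kN, N_AB = 67 kN.
A_CD = 597.9 mm².
σ_CD = N_CD/A_CD = 39500/597.9 = 66.06 MPa.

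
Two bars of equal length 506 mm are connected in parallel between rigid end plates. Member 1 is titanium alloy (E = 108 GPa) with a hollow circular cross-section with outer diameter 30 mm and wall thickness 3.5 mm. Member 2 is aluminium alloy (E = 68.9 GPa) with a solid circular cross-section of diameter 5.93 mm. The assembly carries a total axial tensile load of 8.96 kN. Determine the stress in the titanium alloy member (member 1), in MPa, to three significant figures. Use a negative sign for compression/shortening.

A_1 = 291.4 mm².
A_2 = 27.62 mm².
Equal strain + equilibrium ⇒ each member carries load in proportion to AE: A₁E₁ = 31470000 N, A₂E₂ = 1903000 N, ΣAE = 33370000 N.
σ₁ = P·E₁/ΣAE = 8960·108000/33370000 = 29 MPa.

29.0 MPa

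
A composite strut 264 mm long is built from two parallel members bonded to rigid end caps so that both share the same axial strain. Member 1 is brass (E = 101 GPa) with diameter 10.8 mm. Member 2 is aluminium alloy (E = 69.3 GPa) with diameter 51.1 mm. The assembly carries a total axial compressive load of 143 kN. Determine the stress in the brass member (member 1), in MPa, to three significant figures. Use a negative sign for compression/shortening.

-95.4 MPa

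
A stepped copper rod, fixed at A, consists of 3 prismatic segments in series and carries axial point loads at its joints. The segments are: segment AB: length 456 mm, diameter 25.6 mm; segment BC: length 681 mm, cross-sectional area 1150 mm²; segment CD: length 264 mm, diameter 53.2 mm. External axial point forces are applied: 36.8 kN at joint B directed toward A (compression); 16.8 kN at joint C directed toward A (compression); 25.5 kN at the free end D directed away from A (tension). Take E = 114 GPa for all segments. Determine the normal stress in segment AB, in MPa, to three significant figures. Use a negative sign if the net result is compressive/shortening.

Internal axial forces (sectioning from the free end, tension +): N_CD = 25.5 kN, N_BC = 8.7 kN, N_AB = -28.1 kN.
A_AB = 514.7 mm².
σ_AB = N_AB/A_AB = -28100/514.7 = -54.59 MPa.

-54.6 MPa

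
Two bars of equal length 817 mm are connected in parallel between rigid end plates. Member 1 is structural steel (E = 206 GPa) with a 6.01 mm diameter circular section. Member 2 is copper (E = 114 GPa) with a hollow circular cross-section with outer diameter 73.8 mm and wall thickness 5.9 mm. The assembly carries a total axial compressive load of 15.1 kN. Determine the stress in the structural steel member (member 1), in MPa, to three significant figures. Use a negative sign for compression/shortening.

-20.8 MPa

A_1 = 28.37 mm².
A_2 = 1259 mm².
Equal strain + equilibrium ⇒ each member carries load in proportion to AE: A₁E₁ = 5844000 N, A₂E₂ = 143500000 N, ΣAE = 149300000 N.
σ₁ = P·E₁/ΣAE = -15100·206000/149300000 = -20.83 MPa.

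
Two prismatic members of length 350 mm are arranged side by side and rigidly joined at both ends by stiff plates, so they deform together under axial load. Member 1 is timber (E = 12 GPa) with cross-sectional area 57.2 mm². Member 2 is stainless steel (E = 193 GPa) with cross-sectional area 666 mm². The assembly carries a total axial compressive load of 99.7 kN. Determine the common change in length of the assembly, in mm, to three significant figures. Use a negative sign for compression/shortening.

Equal strain + equilibrium ⇒ each member carries load in proportion to AE: A₁E₁ = 686400 N, A₂E₂ = 128500000 N, ΣAE = 129200000 N.
δ = PL/ΣAE = -99700·350/129200000 = -0.27 mm.

-0.270 mm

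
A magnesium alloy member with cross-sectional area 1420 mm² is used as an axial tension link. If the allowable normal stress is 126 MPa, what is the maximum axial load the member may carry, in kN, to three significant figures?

P_max = σ_allow · A = 126 · 1420 = 178900 N = 178.9 kN.

179 kN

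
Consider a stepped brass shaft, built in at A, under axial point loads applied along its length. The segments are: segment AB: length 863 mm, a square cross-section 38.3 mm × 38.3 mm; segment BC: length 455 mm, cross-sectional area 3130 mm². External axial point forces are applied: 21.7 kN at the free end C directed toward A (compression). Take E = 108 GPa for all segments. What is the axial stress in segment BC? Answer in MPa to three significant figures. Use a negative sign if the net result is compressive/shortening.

Internal axial forces (sectioning from the free end, tension +): N_BC = -21.7 kN, N_AB = -21.7 kN.
σ_BC = N_BC/A_BC = -21700/3130 = -6.933 MPa.

-6.93 MPa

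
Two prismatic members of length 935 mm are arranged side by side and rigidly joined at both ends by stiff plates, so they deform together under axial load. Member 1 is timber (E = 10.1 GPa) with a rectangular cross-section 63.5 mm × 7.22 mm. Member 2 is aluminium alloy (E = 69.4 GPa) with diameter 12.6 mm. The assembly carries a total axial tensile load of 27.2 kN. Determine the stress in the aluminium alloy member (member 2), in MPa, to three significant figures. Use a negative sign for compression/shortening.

142 MPa

A_1 = 458.5 mm².
A_2 = 124.7 mm².
Equal strain + equilibrium ⇒ each member carries load in proportion to AE: A₁E₁ = 4631000 N, A₂E₂ = 8653000 N, ΣAE = 13280000 N.
σ₂ = P·E₂/ΣAE = 27200·69400/13280000 = 142.1 MPa.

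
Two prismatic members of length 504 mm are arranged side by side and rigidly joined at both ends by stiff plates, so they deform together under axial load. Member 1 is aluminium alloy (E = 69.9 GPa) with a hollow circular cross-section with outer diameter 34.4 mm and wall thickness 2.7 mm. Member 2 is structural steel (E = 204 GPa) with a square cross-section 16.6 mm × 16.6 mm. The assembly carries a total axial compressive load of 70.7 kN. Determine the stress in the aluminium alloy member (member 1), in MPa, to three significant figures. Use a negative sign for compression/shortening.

-65.9 MPa

A_1 = 268.9 mm².
A_2 = 275.6 mm².
Equal strain + equilibrium ⇒ each member carries load in proportion to AE: A₁E₁ = 18800000 N, A₂E₂ = 56210000 N, ΣAE = 75010000 N.
σ₁ = P·E₁/ΣAE = -70700·69900/75010000 = -65.88 MPa.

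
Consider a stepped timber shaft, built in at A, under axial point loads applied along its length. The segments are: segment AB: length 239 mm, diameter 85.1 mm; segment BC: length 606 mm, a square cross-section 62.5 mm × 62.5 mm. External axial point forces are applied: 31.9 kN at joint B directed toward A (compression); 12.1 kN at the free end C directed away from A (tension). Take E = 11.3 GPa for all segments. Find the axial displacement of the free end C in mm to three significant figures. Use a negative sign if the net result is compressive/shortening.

Internal axial forces (sectioning from the free end, tension +): N_BC = 12.1 kN, N_AB = -19.8 kN.
A_AB = 5688 mm².
A_BC = 3906 mm².
δ_AB = -19800·239/(5688·11300) = -0.07363 mm
δ_BC = 12100·606/(3906·11300) = 0.1661 mm
δ = Σδ_i = 0.09249 mm.

0.0925 mm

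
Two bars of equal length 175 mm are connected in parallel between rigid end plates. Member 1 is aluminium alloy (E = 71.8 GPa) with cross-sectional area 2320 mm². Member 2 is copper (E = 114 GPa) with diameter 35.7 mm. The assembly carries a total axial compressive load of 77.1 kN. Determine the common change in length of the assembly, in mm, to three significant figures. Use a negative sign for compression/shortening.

A_2 = 1001 mm².
Equal strain + equilibrium ⇒ each member carries load in proportion to AE: A₁E₁ = 166600000 N, A₂E₂ = 114100000 N, ΣAE = 280700000 N.
δ = PL/ΣAE = -77100·175/280700000 = -0.04807 mm.

-0.0481 mm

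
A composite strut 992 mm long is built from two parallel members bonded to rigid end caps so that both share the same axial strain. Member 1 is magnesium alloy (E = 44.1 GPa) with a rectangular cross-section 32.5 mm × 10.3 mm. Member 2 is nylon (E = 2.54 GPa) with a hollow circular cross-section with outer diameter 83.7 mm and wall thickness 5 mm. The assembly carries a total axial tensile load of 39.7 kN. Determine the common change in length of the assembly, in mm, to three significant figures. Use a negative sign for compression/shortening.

2.20 mm

A_1 = 334.8 mm².
A_2 = 1236 mm².
Equal strain + equilibrium ⇒ each member carries load in proportion to AE: A₁E₁ = 14760000 N, A₂E₂ = 3140000 N, ΣAE = 17900000 N.
δ = PL/ΣAE = 39700·992/17900000 = 2.2 mm.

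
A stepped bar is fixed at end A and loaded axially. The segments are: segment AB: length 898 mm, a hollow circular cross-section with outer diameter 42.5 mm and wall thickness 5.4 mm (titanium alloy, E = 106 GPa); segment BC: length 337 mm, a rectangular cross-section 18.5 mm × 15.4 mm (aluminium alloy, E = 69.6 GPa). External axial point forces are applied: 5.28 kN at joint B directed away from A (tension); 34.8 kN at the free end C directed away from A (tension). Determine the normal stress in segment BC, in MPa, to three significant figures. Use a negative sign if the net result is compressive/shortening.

Internal axial forces (sectioning from the free end, tension +): N_BC = 34.8 kN, N_AB = 40.08 kN.
A_BC = 284.9 mm².
σ_BC = N_BC/A_BC = 34800/284.9 = 122.1 MPa.

122 MPa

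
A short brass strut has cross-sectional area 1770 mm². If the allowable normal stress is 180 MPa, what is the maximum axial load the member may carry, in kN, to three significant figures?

319 kN

P_max = σ_allow · A = 180 · 1770 = 318600 N = 318.6 kN.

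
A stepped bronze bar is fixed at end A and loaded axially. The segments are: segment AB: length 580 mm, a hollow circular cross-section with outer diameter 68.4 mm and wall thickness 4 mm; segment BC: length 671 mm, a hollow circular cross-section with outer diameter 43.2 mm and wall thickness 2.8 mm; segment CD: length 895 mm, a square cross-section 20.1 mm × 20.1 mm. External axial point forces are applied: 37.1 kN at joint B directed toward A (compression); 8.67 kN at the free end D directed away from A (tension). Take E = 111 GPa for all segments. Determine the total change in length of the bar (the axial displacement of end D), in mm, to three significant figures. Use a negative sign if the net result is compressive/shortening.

Internal axial forces (sectioning from the free end, tension +): N_CD = 8.67 kN, N_BC = 8.67 kN, N_AB = -28.43 kN.
A_AB = 809.3 mm².
A_BC = 355.4 mm².
A_CD = 404 mm².
δ_AB = -28430·580/(809.3·111000) = -0.1836 mm
δ_BC = 8670·671/(355.4·111000) = 0.1475 mm
δ_CD = 8670·895/(404·111000) = 0.173 mm
δ = Σδ_i = 0.1369 mm.

0.137 mm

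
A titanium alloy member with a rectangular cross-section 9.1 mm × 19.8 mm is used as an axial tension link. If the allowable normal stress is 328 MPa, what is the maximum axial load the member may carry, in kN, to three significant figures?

A = 180.2 mm².
P_max = σ_allow · A = 328 · 180.2 = 59100 N = 59.1 kN.

59.1 kN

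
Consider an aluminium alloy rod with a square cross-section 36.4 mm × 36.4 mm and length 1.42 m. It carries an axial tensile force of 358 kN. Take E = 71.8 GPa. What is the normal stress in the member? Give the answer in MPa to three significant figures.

A = 1325 mm².
σ = N/A = 358000/1325 = 270.2 MPa.

270 MPa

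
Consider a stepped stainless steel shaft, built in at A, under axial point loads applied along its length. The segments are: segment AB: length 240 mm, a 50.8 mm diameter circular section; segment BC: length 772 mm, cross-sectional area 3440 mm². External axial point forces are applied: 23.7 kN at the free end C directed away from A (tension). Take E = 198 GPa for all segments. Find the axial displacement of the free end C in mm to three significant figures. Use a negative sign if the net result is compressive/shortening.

Internal axial forces (sectioning from the free end, tension +): N_BC = 23.7 kN, N_AB = 23.7 kN.
A_AB = 2027 mm².
δ_AB = 23700·240/(2027·198000) = 0.01417 mm
δ_BC = 23700·772/(3440·198000) = 0.02686 mm
δ = Σδ_i = 0.04104 mm.

0.0410 mm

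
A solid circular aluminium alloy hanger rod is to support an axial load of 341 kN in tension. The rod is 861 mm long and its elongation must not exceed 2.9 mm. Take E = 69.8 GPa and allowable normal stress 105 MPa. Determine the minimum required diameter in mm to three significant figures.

Required area A ≥ P/σ_allow = 341000/105 = 3248 mm².
For a solid circular section, d ≥ √(4A/π) = 64.3 mm.
Elongation limit: A ≥ PL/(Eδ_allow) = 341000·861/(69800·2.9) = 1450 mm² ⇒ d ≥ 42.97 mm.
The stress limit governs.

64.3 mm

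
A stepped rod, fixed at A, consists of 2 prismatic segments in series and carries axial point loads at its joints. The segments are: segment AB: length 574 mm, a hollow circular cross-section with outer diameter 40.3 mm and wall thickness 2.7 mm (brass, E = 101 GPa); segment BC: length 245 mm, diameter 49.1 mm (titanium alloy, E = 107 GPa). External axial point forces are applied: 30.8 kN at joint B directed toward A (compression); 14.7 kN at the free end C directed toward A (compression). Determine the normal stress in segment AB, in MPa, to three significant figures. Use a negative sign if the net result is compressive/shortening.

-143 MPa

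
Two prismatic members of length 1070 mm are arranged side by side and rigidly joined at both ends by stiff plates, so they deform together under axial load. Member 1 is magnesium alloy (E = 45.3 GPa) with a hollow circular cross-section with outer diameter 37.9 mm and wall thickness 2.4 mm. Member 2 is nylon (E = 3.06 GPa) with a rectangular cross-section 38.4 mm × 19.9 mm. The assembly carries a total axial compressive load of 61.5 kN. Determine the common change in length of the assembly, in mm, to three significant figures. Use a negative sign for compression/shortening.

A_1 = 267.7 mm².
A_2 = 764.2 mm².
Equal strain + equilibrium ⇒ each member carries load in proportion to AE: A₁E₁ = 12130000 N, A₂E₂ = 2338000 N, ΣAE = 14460000 N.
δ = PL/ΣAE = -61500·1070/14460000 = -4.55 mm.

-4.55 mm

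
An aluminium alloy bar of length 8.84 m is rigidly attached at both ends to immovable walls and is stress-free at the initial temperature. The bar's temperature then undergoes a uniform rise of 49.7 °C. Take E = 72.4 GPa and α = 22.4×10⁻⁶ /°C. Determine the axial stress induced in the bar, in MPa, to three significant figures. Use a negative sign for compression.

-80.6 MPa

Free thermal expansion αLΔT = 22.4e-6 · 8840 · 49.7 = 9.841 mm.
The walls impose strain ε = −(9.841)/8840 = -1.1133e-03; σ = Eε = 72400 · -1.1133e-03 = -80.6 MPa.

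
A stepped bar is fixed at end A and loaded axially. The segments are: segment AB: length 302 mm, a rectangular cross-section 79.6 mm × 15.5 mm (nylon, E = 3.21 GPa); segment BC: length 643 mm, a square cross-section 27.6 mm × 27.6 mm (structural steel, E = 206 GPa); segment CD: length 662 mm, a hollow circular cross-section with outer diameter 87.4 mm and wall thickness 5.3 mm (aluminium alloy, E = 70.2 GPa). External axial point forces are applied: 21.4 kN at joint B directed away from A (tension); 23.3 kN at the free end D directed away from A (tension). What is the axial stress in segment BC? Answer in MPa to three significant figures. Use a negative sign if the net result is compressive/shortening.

30.6 MPa

Internal axial forces (sectioning from the free end, tension +): N_CD = 23.3 kN, N_BC = 23.3 kN, N_AB = 44.7 kN.
A_BC = 761.8 mm².
σ_BC = N_BC/A_BC = 23300/761.8 = 30.59 MPa.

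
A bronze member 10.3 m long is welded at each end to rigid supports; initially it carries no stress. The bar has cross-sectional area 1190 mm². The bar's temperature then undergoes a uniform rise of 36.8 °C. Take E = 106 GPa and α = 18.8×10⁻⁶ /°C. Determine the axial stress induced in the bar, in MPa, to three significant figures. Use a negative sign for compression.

-73.3 MPa

Free thermal expansion αLΔT = 18.8e-6 · 10300 · 36.8 = 7.126 mm.
The walls impose strain ε = −(7.126)/10300 = -6.9184e-04; σ = Eε = 106000 · -6.9184e-04 = -73.34 MPa.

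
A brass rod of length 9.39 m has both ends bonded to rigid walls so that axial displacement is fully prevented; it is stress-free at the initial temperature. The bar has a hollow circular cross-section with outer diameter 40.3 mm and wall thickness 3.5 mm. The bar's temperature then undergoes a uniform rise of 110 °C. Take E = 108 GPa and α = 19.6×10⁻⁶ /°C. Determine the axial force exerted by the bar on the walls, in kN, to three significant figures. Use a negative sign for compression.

Free thermal expansion αLΔT = 19.6e-6 · 9390 · 110 = 20.24 mm.
The walls impose strain ε = −(20.24)/9390 = -2.1560e-03; σ = Eε = 108000 · -2.1560e-03 = -232.8 MPa.
Wall reaction R = σ·A = -232.8·404.6 = -94220 N = -94.22 kN.

-94.2 kN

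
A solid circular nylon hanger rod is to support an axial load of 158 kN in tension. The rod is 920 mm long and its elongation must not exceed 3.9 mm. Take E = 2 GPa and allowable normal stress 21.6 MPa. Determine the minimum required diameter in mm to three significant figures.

Required area A ≥ P/σ_allow = 158000/21.6 = 7315 mm².
For a solid circular section, d ≥ √(4A/π) = 96.51 mm.
Elongation limit: A ≥ PL/(Eδ_allow) = 158000·920/(2000·3.9) = 18640 mm² ⇒ d ≥ 154 mm.
The elongation limit governs.

154 mm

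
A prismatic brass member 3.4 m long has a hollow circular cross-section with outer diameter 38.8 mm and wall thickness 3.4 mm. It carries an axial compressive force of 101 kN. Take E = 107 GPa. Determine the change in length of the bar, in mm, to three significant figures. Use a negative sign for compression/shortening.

A = 378.1 mm².
δ_mech = NL/(AE) = -101000·3400/(378.1·107000) = -8.488 mm.

-8.49 mm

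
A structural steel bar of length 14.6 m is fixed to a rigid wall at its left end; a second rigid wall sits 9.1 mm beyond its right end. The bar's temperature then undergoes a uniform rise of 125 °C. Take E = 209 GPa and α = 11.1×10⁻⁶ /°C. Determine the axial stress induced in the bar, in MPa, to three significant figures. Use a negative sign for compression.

-160 MPa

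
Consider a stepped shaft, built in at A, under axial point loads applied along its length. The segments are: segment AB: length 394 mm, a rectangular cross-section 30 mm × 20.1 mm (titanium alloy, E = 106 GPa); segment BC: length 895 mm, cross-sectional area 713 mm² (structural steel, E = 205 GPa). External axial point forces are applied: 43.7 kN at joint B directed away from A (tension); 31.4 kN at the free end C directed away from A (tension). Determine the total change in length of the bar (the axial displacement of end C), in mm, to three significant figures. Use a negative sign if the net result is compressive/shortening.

0.655 mm

Internal axial forces (sectioning from the free end, tension +): N_BC = 31.4 kN, N_AB = 75.1 kN.
A_AB = 603 mm².
δ_AB = 75100·394/(603·106000) = 0.4629 mm
δ_BC = 31400·895/(713·205000) = 0.1923 mm
δ = Σδ_i = 0.6552 mm.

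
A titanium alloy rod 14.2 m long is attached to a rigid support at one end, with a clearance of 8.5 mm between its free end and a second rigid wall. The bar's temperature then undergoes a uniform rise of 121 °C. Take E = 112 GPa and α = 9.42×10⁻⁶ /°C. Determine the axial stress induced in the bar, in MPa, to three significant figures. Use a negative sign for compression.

Free thermal expansion αLΔT = 9.42e-6 · 14200 · 121 = 16.19 mm.
The walls engage after the gap closes; constrained expansion = 16.19 − 8.5 = 7.685 mm.
The walls impose strain ε = −(7.685)/14200 = -5.4123e-04; σ = Eε = 112000 · -5.4123e-04 = -60.62 MPa.

-60.6 MPa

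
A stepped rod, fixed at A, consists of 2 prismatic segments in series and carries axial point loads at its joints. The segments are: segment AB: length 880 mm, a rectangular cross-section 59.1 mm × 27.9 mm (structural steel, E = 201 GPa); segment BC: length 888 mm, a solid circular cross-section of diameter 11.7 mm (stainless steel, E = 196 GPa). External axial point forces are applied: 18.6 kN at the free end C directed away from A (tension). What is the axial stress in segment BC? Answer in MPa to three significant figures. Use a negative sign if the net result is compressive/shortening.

Internal axial forces (sectioning from the free end, tension +): N_BC = 18.6 kN, N_AB = 18.6 kN.
A_BC = 107.5 mm².
σ_BC = N_BC/A_BC = 18600/107.5 = 173 MPa.

173 MPa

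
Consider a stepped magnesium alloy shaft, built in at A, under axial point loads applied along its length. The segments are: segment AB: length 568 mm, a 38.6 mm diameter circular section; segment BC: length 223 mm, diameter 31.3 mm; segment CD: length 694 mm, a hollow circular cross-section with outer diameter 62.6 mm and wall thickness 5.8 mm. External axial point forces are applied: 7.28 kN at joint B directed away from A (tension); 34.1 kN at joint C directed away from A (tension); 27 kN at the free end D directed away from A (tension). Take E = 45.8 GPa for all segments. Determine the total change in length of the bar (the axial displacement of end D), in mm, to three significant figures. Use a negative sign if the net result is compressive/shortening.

1.51 mm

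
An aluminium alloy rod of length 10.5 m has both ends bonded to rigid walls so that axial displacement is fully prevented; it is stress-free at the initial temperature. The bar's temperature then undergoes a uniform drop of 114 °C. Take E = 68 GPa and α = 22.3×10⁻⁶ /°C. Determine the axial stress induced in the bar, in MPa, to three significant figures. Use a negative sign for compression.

Free thermal expansion αLΔT = 22.3e-6 · 10500 · -114 = -26.69 mm.
The walls impose strain ε = −(-26.69)/10500 = 2.5422e-03; σ = Eε = 68000 · 2.5422e-03 = 172.9 MPa.

173 MPa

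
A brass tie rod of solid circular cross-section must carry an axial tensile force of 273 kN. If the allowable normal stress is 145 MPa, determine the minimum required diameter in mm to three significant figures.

Required area A ≥ P/σ_allow = 273000/145 = 1883 mm².
For a solid circular section, d ≥ √(4A/π) = 48.96 mm.

49.0 mm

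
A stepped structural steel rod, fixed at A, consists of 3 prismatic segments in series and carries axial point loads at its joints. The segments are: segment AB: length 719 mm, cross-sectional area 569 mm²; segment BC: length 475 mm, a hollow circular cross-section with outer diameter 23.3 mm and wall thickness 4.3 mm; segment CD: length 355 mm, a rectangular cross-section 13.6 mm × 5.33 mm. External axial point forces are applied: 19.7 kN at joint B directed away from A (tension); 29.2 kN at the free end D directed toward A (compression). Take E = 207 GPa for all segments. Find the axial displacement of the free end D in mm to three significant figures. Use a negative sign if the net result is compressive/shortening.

-1.01 mm

Internal axial forces (sectioning from the free end, tension +): N_CD = -29.2 kN, N_BC = -29.2 kN, N_AB = -9.5 kN.
A_BC = 256.7 mm².
A_CD = 72.49 mm².
δ_AB = -9500·719/(569·207000) = -0.05799 mm
δ_BC = -29200·475/(256.7·207000) = -0.2611 mm
δ_CD = -29200·355/(72.49·207000) = -0.6908 mm
δ = Σδ_i = -1.01 mm.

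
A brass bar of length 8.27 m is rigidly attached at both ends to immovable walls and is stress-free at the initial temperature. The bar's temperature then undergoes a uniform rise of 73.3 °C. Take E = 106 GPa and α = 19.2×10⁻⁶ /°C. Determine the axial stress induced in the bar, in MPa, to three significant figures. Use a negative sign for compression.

-149 MPa

Free thermal expansion αLΔT = 19.2e-6 · 8270 · 73.3 = 11.64 mm.
The walls impose strain ε = −(11.64)/8270 = -1.4074e-03; σ = Eε = 106000 · -1.4074e-03 = -149.2 MPa.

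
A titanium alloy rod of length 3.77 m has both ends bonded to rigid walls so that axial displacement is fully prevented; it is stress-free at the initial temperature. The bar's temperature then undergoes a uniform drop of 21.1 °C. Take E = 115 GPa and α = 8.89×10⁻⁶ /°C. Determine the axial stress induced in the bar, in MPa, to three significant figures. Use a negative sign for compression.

21.6 MPa

Free thermal expansion αLΔT = 8.89e-6 · 3770 · -21.1 = -0.7072 mm.
The walls impose strain ε = −(-0.7072)/3770 = 1.8758e-04; σ = Eε = 115000 · 1.8758e-04 = 21.57 MPa.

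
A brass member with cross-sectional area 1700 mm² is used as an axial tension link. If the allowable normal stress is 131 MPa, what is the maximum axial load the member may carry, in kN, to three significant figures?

P_max = σ_allow · A = 131 · 1700 = 222700 N = 222.7 kN.

223 kN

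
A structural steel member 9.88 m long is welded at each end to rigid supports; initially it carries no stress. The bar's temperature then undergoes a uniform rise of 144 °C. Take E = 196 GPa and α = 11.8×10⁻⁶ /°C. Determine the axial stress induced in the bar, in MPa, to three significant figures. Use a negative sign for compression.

-333 MPa

Free thermal expansion αLΔT = 11.8e-6 · 9880 · 144 = 16.79 mm.
The walls impose strain ε = −(16.79)/9880 = -1.6992e-03; σ = Eε = 196000 · -1.6992e-03 = -333 MPa.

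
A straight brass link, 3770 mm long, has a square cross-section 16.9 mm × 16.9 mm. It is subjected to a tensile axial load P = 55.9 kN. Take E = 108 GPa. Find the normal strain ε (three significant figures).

0.00181

A = 285.6 mm².
σ = N/A = 195.7 MPa; ε = σ/E = 195.7/108000 = 1.812e-03.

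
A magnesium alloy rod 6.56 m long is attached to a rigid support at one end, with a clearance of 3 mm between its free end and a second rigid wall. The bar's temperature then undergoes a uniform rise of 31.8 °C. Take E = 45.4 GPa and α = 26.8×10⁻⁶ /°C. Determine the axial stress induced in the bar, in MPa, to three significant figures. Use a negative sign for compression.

Free thermal expansion αLΔT = 26.8e-6 · 6560 · 31.8 = 5.591 mm.
The walls engage after the gap closes; constrained expansion = 5.591 − 3 = 2.591 mm.
The walls impose strain ε = −(2.591)/6560 = -3.9492e-04; σ = Eε = 45400 · -3.9492e-04 = -17.93 MPa.

-17.9 MPa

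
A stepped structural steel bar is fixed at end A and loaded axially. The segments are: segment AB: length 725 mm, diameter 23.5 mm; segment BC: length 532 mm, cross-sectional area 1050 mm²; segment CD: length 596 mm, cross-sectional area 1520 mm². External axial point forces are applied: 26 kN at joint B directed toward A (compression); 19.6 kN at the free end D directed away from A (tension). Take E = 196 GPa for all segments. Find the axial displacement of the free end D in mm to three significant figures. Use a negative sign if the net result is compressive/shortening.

0.0353 mm

Internal axial forces (sectioning from the free end, tension +): N_CD = 19.6 kN, N_BC = 19.6 kN, N_AB = -6.4 kN.
A_AB = 433.7 mm².
δ_AB = -6400·725/(433.7·196000) = -0.05458 mm
δ_BC = 19600·532/(1050·196000) = 0.05067 mm
δ_CD = 19600·596/(1520·196000) = 0.03921 mm
δ = Σδ_i = 0.0353 mm.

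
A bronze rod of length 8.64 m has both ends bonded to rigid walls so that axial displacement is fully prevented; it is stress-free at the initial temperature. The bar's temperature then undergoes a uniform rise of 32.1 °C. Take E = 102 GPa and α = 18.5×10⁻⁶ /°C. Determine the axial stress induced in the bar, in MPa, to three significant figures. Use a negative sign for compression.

-60.6 MPa

Free thermal expansion αLΔT = 18.5e-6 · 8640 · 32.1 = 5.131 mm.
The walls impose strain ε = −(5.131)/8640 = -5.9385e-04; σ = Eε = 102000 · -5.9385e-04 = -60.57 MPa.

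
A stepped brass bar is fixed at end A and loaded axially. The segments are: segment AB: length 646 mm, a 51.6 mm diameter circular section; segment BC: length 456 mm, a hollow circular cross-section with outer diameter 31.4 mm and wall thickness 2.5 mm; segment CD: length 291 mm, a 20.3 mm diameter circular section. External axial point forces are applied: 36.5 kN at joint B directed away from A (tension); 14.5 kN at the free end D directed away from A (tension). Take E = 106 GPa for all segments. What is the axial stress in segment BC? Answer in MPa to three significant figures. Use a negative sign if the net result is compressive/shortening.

Internal axial forces (sectioning from the free end, tension +): N_CD = 14.5 kN, N_BC = 14.5 kN, N_AB = 51 kN.
A_BC = 227 mm².
σ_BC = N_BC/A_BC = 14500/227 = 63.88 MPa.

63.9 MPa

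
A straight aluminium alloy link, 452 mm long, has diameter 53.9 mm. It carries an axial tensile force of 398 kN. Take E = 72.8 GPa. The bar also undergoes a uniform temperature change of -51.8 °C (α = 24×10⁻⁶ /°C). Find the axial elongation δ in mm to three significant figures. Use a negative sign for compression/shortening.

0.521 mm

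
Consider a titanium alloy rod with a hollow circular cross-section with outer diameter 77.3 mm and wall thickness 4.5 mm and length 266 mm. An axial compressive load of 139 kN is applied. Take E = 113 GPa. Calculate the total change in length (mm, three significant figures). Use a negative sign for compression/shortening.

A = 1029 mm².
δ_mech = NL/(AE) = -139000·266/(1029·113000) = -0.3179 mm.

-0.318 mm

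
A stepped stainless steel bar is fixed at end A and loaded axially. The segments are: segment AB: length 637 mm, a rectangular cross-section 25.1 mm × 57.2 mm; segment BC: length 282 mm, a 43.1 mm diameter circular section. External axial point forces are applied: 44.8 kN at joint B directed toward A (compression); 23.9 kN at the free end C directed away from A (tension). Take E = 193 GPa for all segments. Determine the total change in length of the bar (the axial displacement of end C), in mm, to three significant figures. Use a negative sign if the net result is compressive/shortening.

Internal axial forces (sectioning from the free end, tension +): N_BC = 23.9 kN, N_AB = -20.9 kN.
A_AB = 1436 mm².
A_BC = 1459 mm².
δ_AB = -20900·637/(1436·193000) = -0.04805 mm
δ_BC = 23900·282/(1459·193000) = 0.02394 mm
δ = Σδ_i = -0.02411 mm.

-0.0241 mm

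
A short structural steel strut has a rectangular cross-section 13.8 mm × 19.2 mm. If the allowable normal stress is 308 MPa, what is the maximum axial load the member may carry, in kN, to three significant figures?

81.6 kN

A = 265 mm².
P_max = σ_allow · A = 308 · 265 = 81610 N = 81.61 kN.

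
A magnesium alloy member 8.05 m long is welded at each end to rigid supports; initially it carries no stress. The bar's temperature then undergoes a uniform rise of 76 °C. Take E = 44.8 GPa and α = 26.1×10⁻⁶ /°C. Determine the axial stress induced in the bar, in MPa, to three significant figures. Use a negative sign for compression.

-88.9 MPa

Free thermal expansion αLΔT = 26.1e-6 · 8050 · 76 = 15.97 mm.
The walls impose strain ε = −(15.97)/8050 = -1.9836e-03; σ = Eε = 44800 · -1.9836e-03 = -88.87 MPa.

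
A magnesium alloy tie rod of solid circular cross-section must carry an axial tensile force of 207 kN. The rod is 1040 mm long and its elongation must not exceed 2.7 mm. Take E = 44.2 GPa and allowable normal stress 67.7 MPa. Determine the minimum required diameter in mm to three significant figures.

62.4 mm

Required area A ≥ P/σ_allow = 207000/67.7 = 3058 mm².
For a solid circular section, d ≥ √(4A/π) = 62.39 mm.
Elongation limit: A ≥ PL/(Eδ_allow) = 207000·1040/(44200·2.7) = 1804 mm² ⇒ d ≥ 47.93 mm.
The stress limit governs.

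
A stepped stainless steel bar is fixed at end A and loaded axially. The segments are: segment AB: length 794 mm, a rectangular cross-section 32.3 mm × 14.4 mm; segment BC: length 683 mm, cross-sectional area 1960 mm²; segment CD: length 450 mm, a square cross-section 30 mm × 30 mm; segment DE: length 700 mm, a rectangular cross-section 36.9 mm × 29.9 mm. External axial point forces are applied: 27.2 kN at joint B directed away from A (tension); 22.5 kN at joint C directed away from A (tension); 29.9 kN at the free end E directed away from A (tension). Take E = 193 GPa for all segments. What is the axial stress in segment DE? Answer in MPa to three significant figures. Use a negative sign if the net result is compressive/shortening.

27.1 MPa

Internal axial forces (sectioning from the free end, tension +): N_DE = 29.9 kN, N_CD = 29.9 kN, N_BC = 52.4 kN, N_AB = 79.6 kN.
A_DE = 1103 mm².
σ_DE = N_DE/A_DE = 29900/1103 = 27.1 MPa.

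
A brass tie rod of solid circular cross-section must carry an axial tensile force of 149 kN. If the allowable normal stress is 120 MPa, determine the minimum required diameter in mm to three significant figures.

39.8 mm

Required area A ≥ P/σ_allow = 149000/120 = 1242 mm².
For a solid circular section, d ≥ √(4A/π) = 39.76 mm.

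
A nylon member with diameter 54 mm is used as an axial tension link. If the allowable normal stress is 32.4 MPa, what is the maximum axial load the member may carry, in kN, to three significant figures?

74.2 kN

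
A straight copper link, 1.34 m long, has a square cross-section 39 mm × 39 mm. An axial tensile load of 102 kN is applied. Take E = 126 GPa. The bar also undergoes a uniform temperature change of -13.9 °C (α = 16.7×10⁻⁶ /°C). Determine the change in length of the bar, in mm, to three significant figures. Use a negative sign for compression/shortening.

A = 1521 mm².
δ_mech = NL/(AE) = 102000·1340/(1521·126000) = 0.7132 mm.
δ_thermal = αLΔT = 16.7e-6·1340·-13.9 = -0.3111 mm.
δ = δ_mech + δ_thermal = 0.4021 mm.

0.402 mm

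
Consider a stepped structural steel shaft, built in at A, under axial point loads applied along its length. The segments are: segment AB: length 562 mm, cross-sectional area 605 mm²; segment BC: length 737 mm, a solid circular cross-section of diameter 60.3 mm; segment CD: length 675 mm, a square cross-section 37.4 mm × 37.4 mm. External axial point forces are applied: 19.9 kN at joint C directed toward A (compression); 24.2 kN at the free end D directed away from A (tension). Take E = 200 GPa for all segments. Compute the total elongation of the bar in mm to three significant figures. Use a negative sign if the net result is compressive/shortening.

Internal axial forces (sectioning from the free end, tension +): N_CD = 24.2 kN, N_BC = 4.3 kN, N_AB = 4.3 kN.
A_BC = 2856 mm².
A_CD = 1399 mm².
δ_AB = 4300·562/(605·200000) = 0.01997 mm
δ_BC = 4300·737/(2856·200000) = 0.005549 mm
δ_CD = 24200·675/(1399·200000) = 0.05839 mm
δ = Σδ_i = 0.08391 mm.

0.0839 mm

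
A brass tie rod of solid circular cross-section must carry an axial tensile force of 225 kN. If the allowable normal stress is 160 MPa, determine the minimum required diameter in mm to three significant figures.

42.3 mm

Required area A ≥ P/σ_allow = 225000/160 = 1406 mm².
For a solid circular section, d ≥ √(4A/π) = 42.31 mm.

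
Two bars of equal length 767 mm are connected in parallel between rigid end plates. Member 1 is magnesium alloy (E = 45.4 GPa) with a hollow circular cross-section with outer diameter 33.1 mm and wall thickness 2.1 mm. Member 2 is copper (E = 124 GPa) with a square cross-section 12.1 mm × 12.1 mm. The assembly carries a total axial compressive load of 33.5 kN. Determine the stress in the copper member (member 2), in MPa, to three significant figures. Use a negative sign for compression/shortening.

A_1 = 204.5 mm².
A_2 = 146.4 mm².
Equal strain + equilibrium ⇒ each member carries load in proportion to AE: A₁E₁ = 9285000 N, A₂E₂ = 18150000 N, ΣAE = 27440000 N.
σ₂ = P·E₂/ΣAE = -33500·124000/27440000 = -151.4 MPa.

-151 MPa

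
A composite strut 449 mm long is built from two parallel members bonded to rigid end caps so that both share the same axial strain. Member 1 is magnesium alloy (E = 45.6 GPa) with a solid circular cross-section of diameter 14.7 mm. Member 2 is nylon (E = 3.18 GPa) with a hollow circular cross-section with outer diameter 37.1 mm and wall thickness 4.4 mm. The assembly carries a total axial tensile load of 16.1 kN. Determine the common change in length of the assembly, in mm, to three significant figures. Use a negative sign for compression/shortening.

A_1 = 169.7 mm².
A_2 = 452 mm².
Equal strain + equilibrium ⇒ each member carries load in proportion to AE: A₁E₁ = 7739000 N, A₂E₂ = 1437000 N, ΣAE = 9176000 N.
δ = PL/ΣAE = 16100·449/9176000 = 0.7878 mm.

0.788 mm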